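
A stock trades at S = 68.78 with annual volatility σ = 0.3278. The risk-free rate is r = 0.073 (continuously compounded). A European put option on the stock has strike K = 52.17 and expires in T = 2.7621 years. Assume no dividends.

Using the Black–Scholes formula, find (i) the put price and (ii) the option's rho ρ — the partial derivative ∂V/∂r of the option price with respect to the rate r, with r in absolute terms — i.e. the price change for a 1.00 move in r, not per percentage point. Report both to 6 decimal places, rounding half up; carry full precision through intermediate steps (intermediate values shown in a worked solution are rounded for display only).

price = 3.018733
ρ = -32.103989

σ√T = 0.3278·√2.7621 = 0.544789
d₁ = (ln(S/K) + (r+σ²/2)T) / (σ√T) = (ln(68.78/52.17) + (0.073+0.3278²/2)·2.7621) / 0.544789 = (0.276405 + 0.350031) / 0.544789 = 1.149869
d₂ = d₁ − σ√T = 1.149869 − 0.544789 = 0.605080
e^{−rT} = e^{−0.073·2.7621} = 0.817395
N(−d₁) = 0.125099,  N(−d₂) = 0.272563
Put price V = K·e^{−rT}·N(−d₂) − S·N(−d₁) = 11.623037 − 8.604304 = 3.018733
ρ = −K·T·e^{−rT}·N(−d₂) = -32.103989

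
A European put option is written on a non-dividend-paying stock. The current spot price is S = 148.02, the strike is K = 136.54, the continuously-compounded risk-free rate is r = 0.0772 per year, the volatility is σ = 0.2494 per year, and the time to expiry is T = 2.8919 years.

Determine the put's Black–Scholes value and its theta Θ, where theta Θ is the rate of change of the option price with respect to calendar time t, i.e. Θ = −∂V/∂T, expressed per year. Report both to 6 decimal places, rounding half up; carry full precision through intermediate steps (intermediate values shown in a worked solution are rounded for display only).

price = 7.393663
Θ = -0.225421

σ√T = 0.2494·√2.8919 = 0.424119
d₁ = (ln(S/K) + (r+σ²/2)T) / (σ√T) = (ln(148.02/136.54) + (0.0772+0.2494²/2)·2.8919) / 0.424119 = (0.080730 + 0.313193) / 0.424119 = 0.928802
d₂ = d₁ − σ√T = 0.928802 − 0.424119 = 0.504683
e^{−rT} = e^{−0.0772·2.8919} = 0.799911
N(−d₁) = 0.176496,  N(−d₂) = 0.306891
Put price V = K·e^{−rT}·N(−d₂) − S·N(−d₁) = 33.518563 − 26.124900 = 7.393663
φ(d₁) = (1/√(2π))·e^{−d₁²/2} = 0.259169
Θ = −S·φ(d₁)·σ/(2√T) + r·K·e^{−rT}·N(−d₂) = −2.813054 + 2.587633 = -0.225421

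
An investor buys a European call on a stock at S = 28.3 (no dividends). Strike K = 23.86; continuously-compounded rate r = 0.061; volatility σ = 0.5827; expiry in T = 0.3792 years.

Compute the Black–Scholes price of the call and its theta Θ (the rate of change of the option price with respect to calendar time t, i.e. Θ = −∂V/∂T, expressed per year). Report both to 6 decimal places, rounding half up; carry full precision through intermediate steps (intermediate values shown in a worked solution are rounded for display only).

price = 6.682985
Θ = -5.034904

σ√T = 0.5827·√0.3792 = 0.358822
d₁ = (ln(S/K) + (r+σ²/2)T) / (σ√T) = (ln(28.3/23.86) + (0.061+0.5827²/2)·0.3792) / 0.358822 = (0.170658 + 0.087508) / 0.358822 = 0.719483
d₂ = d₁ − σ√T = 0.719483 − 0.358822 = 0.360660
e^{−rT} = e^{−0.061·0.3792} = 0.977134
N(d₁) = 0.764078,  N(d₂) = 0.640823
Call price V = S·N(d₁) − K·e^{−rT}·N(d₂) = 21.623412 − 14.940427 = 6.682985
φ(d₁) = (1/√(2π))·e^{−d₁²/2} = 0.307966
Θ = −S·φ(d₁)·σ/(2√T) − r·K·e^{−rT}·N(d₂) = −4.123538 − 0.911366 = -5.034904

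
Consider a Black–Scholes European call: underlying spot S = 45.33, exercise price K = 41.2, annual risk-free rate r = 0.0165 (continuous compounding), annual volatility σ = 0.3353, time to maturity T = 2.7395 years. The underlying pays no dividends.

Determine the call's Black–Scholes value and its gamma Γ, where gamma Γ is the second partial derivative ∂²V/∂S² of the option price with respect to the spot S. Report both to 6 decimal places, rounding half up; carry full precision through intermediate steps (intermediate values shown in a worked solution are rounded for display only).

price = 12.521785
Γ = 0.013772

σ√T = 0.3353·√2.7395 = 0.554970
d₁ = (ln(S/K) + (r+σ²/2)T) / (σ√T) = (ln(45.33/41.2) + (0.0165+0.3353²/2)·2.7395) / 0.554970 = (0.095531 + 0.199197) / 0.554970 = 0.531071
d₂ = d₁ − σ√T = 0.531071 − 0.554970 = -0.023899
e^{−rT} = e^{−0.0165·2.7395} = 0.955805
N(d₁) = 0.702315,  N(d₂) = 0.490467
Call price V = S·N(d₁) − K·e^{−rT}·N(d₂) = 31.835946 − 19.314162 = 12.521785
φ(d₁) = (1/√(2π))·e^{−d₁²/2} = 0.346471
Γ = φ(d₁) / (S·σ·√T) = 0.013772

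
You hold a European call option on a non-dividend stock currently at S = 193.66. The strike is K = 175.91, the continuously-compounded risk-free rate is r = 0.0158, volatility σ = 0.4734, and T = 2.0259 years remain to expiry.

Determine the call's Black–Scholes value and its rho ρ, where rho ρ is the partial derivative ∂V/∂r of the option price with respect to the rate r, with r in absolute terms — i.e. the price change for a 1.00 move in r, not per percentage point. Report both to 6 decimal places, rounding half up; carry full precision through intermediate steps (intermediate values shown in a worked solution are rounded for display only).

σ√T = 0.4734·√2.0259 = 0.673810
d₁ = (ln(S/K) + (r+σ²/2)T) / (σ√T) = (ln(193.66/175.91) + (0.0158+0.4734²/2)·2.0259) / 0.673810 = (0.096132 + 0.259019) / 0.673810 = 0.527078
d₂ = d₁ − σ√T = 0.527078 − 0.673810 = -0.146731
e^{−rT} = e^{−0.0158·2.0259} = 0.968498
N(d₁) = 0.700930,  N(d₂) = 0.441672
Call price V = S·N(d₁) − K·e^{−rT}·N(d₂) = 135.742185 − 75.246970 = 60.495215
ρ = K·T·e^{−rT}·N(d₂) = 152.442836

price = 60.495215
ρ = 152.442836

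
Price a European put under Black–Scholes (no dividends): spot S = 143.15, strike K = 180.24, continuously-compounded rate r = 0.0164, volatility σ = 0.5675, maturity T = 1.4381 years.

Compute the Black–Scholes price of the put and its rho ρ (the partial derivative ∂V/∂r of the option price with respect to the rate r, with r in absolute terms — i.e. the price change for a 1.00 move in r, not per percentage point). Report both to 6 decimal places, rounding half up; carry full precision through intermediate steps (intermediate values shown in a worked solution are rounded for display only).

price = 60.817974
ρ = -187.406617

σ√T = 0.5675·√1.4381 = 0.680551
d₁ = (ln(S/K) + (r+σ²/2)T) / (σ√T) = (ln(143.15/180.24) + (0.0164+0.5675²/2)·1.4381) / 0.680551 = (-0.230396 + 0.255159) / 0.680551 = 0.036387
d₂ = d₁ − σ√T = 0.036387 − 0.680551 = -0.644164
e^{−rT} = e^{−0.0164·1.4381} = 0.976691
N(−d₁) = 0.485487,  N(−d₂) = 0.740265
Put price V = K·e^{−rT}·N(−d₂) − S·N(−d₁) = 130.315428 − 69.497454 = 60.817974
ρ = −K·T·e^{−rT}·N(−d₂) = -187.406617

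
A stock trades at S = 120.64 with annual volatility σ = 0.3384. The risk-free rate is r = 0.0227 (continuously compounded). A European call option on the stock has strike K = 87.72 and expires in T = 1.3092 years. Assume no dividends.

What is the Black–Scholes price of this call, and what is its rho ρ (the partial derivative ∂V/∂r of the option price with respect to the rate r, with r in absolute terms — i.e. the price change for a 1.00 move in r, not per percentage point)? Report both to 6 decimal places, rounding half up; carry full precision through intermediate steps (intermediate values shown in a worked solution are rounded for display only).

σ√T = 0.3384·√1.3092 = 0.387198
d₁ = (ln(S/K) + (r+σ²/2)T) / (σ√T) = (ln(120.64/87.72) + (0.0227+0.3384²/2)·1.3092) / 0.387198 = (0.318661 + 0.104680) / 0.387198 = 1.093345
d₂ = d₁ − σ√T = 1.093345 − 0.387198 = 0.706146
e^{−rT} = e^{−0.0227·1.3092} = 0.970718
N(d₁) = 0.862879,  N(d₂) = 0.759951
Call price V = S·N(d₁) − K·e^{−rT}·N(d₂) = 104.097689 − 64.710942 = 39.386746
ρ = K·T·e^{−rT}·N(d₂) = 84.719566

price = 39.386746
ρ = 84.719566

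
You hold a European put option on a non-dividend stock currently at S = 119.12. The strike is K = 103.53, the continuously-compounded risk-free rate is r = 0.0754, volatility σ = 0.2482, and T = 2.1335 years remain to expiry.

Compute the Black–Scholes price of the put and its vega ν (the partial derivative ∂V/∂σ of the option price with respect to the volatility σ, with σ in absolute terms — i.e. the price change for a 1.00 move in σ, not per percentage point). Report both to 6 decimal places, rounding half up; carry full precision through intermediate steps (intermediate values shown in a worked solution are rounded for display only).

price = 4.188109
ν = 41.599751

σ√T = 0.2482·√2.1335 = 0.362533
d₁ = (ln(S/K) + (r+σ²/2)T) / (σ√T) = (ln(119.12/103.53) + (0.0754+0.2482²/2)·2.1335) / 0.362533 = (0.140270 + 0.226581) / 0.362533 = 1.011910
d₂ = d₁ − σ√T = 1.011910 − 0.362533 = 0.649376
e^{−rT} = e^{−0.0754·2.1335} = 0.851406
N(−d₁) = 0.155791,  N(−d₂) = 0.258048
Put price V = K·e^{−rT}·N(−d₂) − S·N(−d₁) = 22.745888 − 18.557779 = 4.188109
φ(d₁) = (1/√(2π))·e^{−d₁²/2} = 0.239089
ν = S·φ(d₁)·√T = 41.599751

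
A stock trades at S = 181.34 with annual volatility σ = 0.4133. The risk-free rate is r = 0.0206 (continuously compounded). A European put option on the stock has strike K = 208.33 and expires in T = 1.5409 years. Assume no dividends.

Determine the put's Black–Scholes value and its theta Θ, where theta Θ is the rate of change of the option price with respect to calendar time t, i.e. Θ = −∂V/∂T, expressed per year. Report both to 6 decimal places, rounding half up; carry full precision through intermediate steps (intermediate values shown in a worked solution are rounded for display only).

price = 49.847527
Θ = -9.206407

σ√T = 0.4133·√1.5409 = 0.513042
d₁ = (ln(S/K) + (r+σ²/2)T) / (σ√T) = (ln(181.34/208.33) + (0.0206+0.4133²/2)·1.5409) / 0.513042 = (-0.138750 + 0.163348) / 0.513042 = 0.047947
d₂ = d₁ − σ√T = 0.047947 − 0.513042 = -0.465095
e^{−rT} = e^{−0.0206·1.5409} = 0.968756
N(−d₁) = 0.480879,  N(−d₂) = 0.679068
Put price V = K·e^{−rT}·N(−d₂) − S·N(−d₁) = 137.050174 − 87.202646 = 49.847527
φ(d₁) = (1/√(2π))·e^{−d₁²/2} = 0.398484
Θ = −S·φ(d₁)·σ/(2√T) + r·K·e^{−rT}·N(−d₂) = −12.029641 + 2.823234 = -9.206407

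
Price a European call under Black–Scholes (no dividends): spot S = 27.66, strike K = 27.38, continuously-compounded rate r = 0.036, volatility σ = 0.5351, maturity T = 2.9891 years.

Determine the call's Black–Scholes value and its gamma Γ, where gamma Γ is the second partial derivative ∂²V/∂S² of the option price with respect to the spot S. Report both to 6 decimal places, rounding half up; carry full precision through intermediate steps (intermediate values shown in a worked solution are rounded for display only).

σ√T = 0.5351·√2.9891 = 0.925135
d₁ = (ln(S/K) + (r+σ²/2)T) / (σ√T) = (ln(27.66/27.38) + (0.036+0.5351²/2)·2.9891) / 0.925135 = (0.010175 + 0.535545) / 0.925135 = 0.589881
d₂ = d₁ − σ√T = 0.589881 − 0.925135 = -0.335254
e^{−rT} = e^{−0.036·2.9891} = 0.897980
N(d₁) = 0.722365,  N(d₂) = 0.368717
Call price V = S·N(d₁) − K·e^{−rT}·N(d₂) = 19.980610 − 9.065523 = 10.915087
φ(d₁) = (1/√(2π))·e^{−d₁²/2} = 0.335237
Γ = φ(d₁) / (S·σ·√T) = 0.013101

price = 10.915087
Γ = 0.013101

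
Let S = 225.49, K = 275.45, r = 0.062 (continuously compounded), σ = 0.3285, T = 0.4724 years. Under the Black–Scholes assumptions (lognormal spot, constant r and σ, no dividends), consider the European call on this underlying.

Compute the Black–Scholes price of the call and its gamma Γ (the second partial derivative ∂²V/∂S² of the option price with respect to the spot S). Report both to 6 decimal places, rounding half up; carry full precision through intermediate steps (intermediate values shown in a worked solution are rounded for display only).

σ√T = 0.3285·√0.4724 = 0.225783
d₁ = (ln(S/K) + (r+σ²/2)T) / (σ√T) = (ln(225.49/275.45) + (0.062+0.3285²/2)·0.4724) / 0.225783 = (-0.200130 + 0.054778) / 0.225783 = -0.643773
d₂ = d₁ − σ√T = -0.643773 − 0.225783 = -0.869555
e^{−rT} = e^{−0.062·0.4724} = 0.971136
N(d₁) = 0.259861,  N(d₂) = 0.192272
Call price V = S·N(d₁) − K·e^{−rT}·N(d₂) = 58.596147 − 51.432575 = 7.163571
φ(d₁) = (1/√(2π))·e^{−d₁²/2} = 0.324276
Γ = φ(d₁) / (S·σ·√T) = 0.006369

price = 7.163571
Γ = 0.006369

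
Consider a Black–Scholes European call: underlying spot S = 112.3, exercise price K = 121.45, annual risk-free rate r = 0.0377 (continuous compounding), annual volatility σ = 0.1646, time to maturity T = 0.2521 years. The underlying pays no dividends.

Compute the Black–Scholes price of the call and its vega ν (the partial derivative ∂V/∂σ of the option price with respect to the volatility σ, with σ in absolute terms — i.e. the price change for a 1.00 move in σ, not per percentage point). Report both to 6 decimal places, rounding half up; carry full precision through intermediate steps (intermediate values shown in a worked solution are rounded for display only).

σ√T = 0.1646·√0.2521 = 0.082645
d₁ = (ln(S/K) + (r+σ²/2)T) / (σ√T) = (ln(112.3/121.45) + (0.0377+0.1646²/2)·0.2521) / 0.082645 = (-0.078329 + 0.012919) / 0.082645 = -0.791452
d₂ = d₁ − σ√T = -0.791452 − 0.082645 = -0.874097
e^{−rT} = e^{−0.0377·0.2521} = 0.990541
N(d₁) = 0.214340,  N(d₂) = 0.191033
Call price V = S·N(d₁) − K·e^{−rT}·N(d₂) = 24.070386 − 22.981452 = 1.088933
φ(d₁) = (1/√(2π))·e^{−d₁²/2} = 0.291669
ν = S·φ(d₁)·√T = 16.445834

price = 1.088933
ν = 16.445834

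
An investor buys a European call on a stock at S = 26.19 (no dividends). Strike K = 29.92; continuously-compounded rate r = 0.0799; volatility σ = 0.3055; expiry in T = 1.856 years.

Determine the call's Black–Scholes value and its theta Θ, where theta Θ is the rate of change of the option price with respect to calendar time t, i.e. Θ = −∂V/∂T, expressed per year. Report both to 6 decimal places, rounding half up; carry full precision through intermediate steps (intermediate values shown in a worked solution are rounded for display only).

price = 4.484557
Θ = -2.027056

σ√T = 0.3055·√1.856 = 0.416198
d₁ = (ln(S/K) + (r+σ²/2)T) / (σ√T) = (ln(26.19/29.92) + (0.0799+0.3055²/2)·1.856) / 0.416198 = (-0.133149 + 0.234905) / 0.416198 = 0.244488
d₂ = d₁ − σ√T = 0.244488 − 0.416198 = -0.171710
e^{−rT} = e^{−0.0799·1.856} = 0.862177
N(d₁) = 0.596573,  N(d₂) = 0.431833
Call price V = S·N(d₁) − K·e^{−rT}·N(d₂) = 15.624259 − 11.139702 = 4.484557
φ(d₁) = (1/√(2π))·e^{−d₁²/2} = 0.387195
Θ = −S·φ(d₁)·σ/(2√T) − r·K·e^{−rT}·N(d₂) = −1.136993 − 0.890062 = -2.027056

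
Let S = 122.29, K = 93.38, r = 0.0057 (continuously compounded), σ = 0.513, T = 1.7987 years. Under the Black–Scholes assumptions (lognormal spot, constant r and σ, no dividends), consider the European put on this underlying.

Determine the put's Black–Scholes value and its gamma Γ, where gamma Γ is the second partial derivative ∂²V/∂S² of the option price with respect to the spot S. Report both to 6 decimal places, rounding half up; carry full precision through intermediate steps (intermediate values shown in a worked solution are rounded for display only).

σ√T = 0.513·√1.7987 = 0.688013
d₁ = (ln(S/K) + (r+σ²/2)T) / (σ√T) = (ln(122.29/93.38) + (0.0057+0.513²/2)·1.7987) / 0.688013 = (0.269718 + 0.246934) / 0.688013 = 0.750933
d₂ = d₁ − σ√T = 0.750933 − 0.688013 = 0.062920
e^{−rT} = e^{−0.0057·1.7987} = 0.989800
N(−d₁) = 0.226347,  N(−d₂) = 0.474915
Put price V = K·e^{−rT}·N(−d₂) − S·N(−d₁) = 43.895226 − 27.679915 = 16.215311
φ(d₁) = (1/√(2π))·e^{−d₁²/2} = 0.300927
Γ = φ(d₁) / (S·σ·√T) = 0.003577

price = 16.215311
Γ = 0.003577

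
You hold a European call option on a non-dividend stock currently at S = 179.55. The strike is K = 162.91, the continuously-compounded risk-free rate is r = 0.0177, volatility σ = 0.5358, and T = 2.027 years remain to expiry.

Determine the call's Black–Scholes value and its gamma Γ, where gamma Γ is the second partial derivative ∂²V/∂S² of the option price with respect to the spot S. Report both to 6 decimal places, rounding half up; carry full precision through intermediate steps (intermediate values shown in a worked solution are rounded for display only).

price = 61.933575
Γ = 0.002496

σ√T = 0.5358·√2.027 = 0.762833
d₁ = (ln(S/K) + (r+σ²/2)T) / (σ√T) = (ln(179.55/162.91) + (0.0177+0.5358²/2)·2.027) / 0.762833 = (0.097256 + 0.326835) / 0.762833 = 0.555942
d₂ = d₁ − σ√T = 0.555942 − 0.762833 = -0.206891
e^{−rT} = e^{−0.0177·2.027} = 0.964758
N(d₁) = 0.710875,  N(d₂) = 0.418047
Call price V = S·N(d₁) − K·e^{−rT}·N(d₂) = 127.637557 − 65.703981 = 61.933575
φ(d₁) = (1/√(2π))·e^{−d₁²/2} = 0.341819
Γ = φ(d₁) / (S·σ·√T) = 0.002496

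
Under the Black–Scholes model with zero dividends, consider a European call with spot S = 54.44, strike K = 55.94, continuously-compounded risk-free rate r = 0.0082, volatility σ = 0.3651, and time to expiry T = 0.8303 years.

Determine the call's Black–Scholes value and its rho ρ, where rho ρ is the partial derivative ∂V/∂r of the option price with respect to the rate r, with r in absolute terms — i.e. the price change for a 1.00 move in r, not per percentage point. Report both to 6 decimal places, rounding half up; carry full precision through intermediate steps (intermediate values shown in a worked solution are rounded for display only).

price = 6.719435
ρ = 18.913477

σ√T = 0.3651·√0.8303 = 0.332682
d₁ = (ln(S/K) + (r+σ²/2)T) / (σ√T) = (ln(54.44/55.94) + (0.0082+0.3651²/2)·0.8303) / 0.332682 = (-0.027181 + 0.062147) / 0.332682 = 0.105105
d₂ = d₁ − σ√T = 0.105105 − 0.332682 = -0.227577
e^{−rT} = e^{−0.0082·0.8303} = 0.993215
N(d₁) = 0.541854,  N(d₂) = 0.409988
Call price V = S·N(d₁) − K·e^{−rT}·N(d₂) = 29.498523 − 22.779088 = 6.719435
ρ = K·T·e^{−rT}·N(d₂) = 18.913477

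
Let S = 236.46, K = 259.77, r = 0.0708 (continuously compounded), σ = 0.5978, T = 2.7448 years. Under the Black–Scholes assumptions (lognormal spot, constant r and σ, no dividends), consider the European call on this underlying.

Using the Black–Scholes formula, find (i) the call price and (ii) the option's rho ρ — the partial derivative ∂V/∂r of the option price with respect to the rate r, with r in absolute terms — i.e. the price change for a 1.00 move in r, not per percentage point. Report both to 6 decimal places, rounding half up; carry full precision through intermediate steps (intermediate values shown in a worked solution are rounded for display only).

σ√T = 0.5978·√2.7448 = 0.990401
d₁ = (ln(S/K) + (r+σ²/2)T) / (σ√T) = (ln(236.46/259.77) + (0.0708+0.5978²/2)·2.7448) / 0.990401 = (-0.094018 + 0.684779) / 0.990401 = 0.596487
d₂ = d₁ − σ√T = 0.596487 − 0.990401 = -0.393914
e^{−rT} = e^{−0.0708·2.7448} = 0.823385
N(d₁) = 0.724575,  N(d₂) = 0.346822
Call price V = S·N(d₁) − K·e^{−rT}·N(d₂) = 171.333028 − 74.182012 = 97.151016
ρ = K·T·e^{−rT}·N(d₂) = 203.614788

price = 97.151016
ρ = 203.614788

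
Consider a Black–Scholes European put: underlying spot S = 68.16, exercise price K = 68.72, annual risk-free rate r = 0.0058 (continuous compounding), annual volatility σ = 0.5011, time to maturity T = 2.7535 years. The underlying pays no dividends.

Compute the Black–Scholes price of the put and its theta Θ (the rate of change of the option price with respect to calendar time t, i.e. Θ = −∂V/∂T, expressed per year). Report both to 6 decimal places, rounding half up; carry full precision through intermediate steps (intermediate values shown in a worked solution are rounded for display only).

σ√T = 0.5011·√2.7535 = 0.831509
d₁ = (ln(S/K) + (r+σ²/2)T) / (σ√T) = (ln(68.16/68.72) + (0.0058+0.5011²/2)·2.7535) / 0.831509 = (-0.008182 + 0.361674) / 0.831509 = 0.425120
d₂ = d₁ − σ√T = 0.425120 − 0.831509 = -0.406388
e^{−rT} = e^{−0.0058·2.7535} = 0.984157
N(−d₁) = 0.335374,  N(−d₂) = 0.657771
Put price V = K·e^{−rT}·N(−d₂) − S·N(−d₁) = 44.485895 − 22.859121 = 21.626774
φ(d₁) = (1/√(2π))·e^{−d₁²/2} = 0.364473
Θ = −S·φ(d₁)·σ/(2√T) + r·K·e^{−rT}·N(−d₂) = −3.751000 + 0.258018 = -3.492982

price = 21.626774
Θ = -3.492982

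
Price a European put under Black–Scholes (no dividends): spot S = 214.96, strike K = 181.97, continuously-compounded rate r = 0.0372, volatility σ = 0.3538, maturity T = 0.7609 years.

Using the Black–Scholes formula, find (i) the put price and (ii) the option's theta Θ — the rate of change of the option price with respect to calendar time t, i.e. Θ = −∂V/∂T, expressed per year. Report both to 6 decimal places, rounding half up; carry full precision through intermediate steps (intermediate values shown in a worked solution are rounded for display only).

σ√T = 0.3538·√0.7609 = 0.308618
d₁ = (ln(S/K) + (r+σ²/2)T) / (σ√T) = (ln(214.96/181.97) + (0.0372+0.3538²/2)·0.7609) / 0.308618 = (0.166610 + 0.075928) / 0.308618 = 0.785884
d₂ = d₁ − σ√T = 0.785884 − 0.308618 = 0.477266
e^{−rT} = e^{−0.0372·0.7609} = 0.972091
N(−d₁) = 0.215968,  N(−d₂) = 0.316586
Put price V = K·e^{−rT}·N(−d₂) − S·N(−d₁) = 56.001428 − 46.424408 = 9.577020
φ(d₁) = (1/√(2π))·e^{−d₁²/2} = 0.292952
Θ = −S·φ(d₁)·σ/(2√T) + r·K·e^{−rT}·N(−d₂) = −12.770814 + 2.083253 = -10.687561

price = 9.577020
Θ = -10.687561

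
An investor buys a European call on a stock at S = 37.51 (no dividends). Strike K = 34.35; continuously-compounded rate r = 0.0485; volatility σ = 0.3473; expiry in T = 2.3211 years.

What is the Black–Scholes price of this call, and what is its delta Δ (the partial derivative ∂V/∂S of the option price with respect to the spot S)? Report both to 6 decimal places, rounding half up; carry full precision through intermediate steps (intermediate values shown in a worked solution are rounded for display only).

σ√T = 0.3473·√2.3211 = 0.529117
d₁ = (ln(S/K) + (r+σ²/2)T) / (σ√T) = (ln(37.51/34.35) + (0.0485+0.3473²/2)·2.3211) / 0.529117 = (0.088006 + 0.252556) / 0.529117 = 0.643641
d₂ = d₁ − σ√T = 0.643641 − 0.529117 = 0.114524
e^{−rT} = e^{−0.0485·2.3211} = 0.893532
N(d₁) = 0.740096,  N(d₂) = 0.545589
Call price V = S·N(d₁) − K·e^{−rT}·N(d₂) = 27.760994 − 16.745655 = 11.015339
Δ = N(d₁) = 0.740096

price = 11.015339
Δ = 0.740096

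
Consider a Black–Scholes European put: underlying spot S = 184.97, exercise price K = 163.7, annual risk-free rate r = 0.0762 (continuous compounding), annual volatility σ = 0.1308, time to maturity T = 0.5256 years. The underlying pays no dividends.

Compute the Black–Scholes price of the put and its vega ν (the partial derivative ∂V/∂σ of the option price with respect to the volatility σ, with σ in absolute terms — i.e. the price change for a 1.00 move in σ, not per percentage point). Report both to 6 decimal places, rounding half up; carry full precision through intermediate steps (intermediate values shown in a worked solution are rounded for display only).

σ√T = 0.1308·√0.5256 = 0.094828
d₁ = (ln(S/K) + (r+σ²/2)T) / (σ√T) = (ln(184.97/163.7) + (0.0762+0.1308²/2)·0.5256) / 0.094828 = (0.122158 + 0.044547) / 0.094828 = 1.757977
d₂ = d₁ − σ√T = 1.757977 − 0.094828 = 1.663150
e^{−rT} = e^{−0.0762·0.5256} = 0.960741
N(−d₁) = 0.039376,  N(−d₂) = 0.048141
Put price V = K·e^{−rT}·N(−d₂) − S·N(−d₁) = 7.571329 − 7.283318 = 0.288011
φ(d₁) = (1/√(2π))·e^{−d₁²/2} = 0.085079
ν = S·φ(d₁)·√T = 11.409033

price = 0.288011
ν = 11.409033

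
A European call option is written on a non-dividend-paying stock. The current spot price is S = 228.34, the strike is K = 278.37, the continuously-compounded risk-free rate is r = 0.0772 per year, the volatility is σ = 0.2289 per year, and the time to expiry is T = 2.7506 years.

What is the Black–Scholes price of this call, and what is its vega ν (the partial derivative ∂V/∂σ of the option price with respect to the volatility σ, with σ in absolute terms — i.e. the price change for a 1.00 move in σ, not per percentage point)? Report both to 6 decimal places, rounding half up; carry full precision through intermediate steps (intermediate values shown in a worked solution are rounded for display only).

σ√T = 0.2289·√2.7506 = 0.379629
d₁ = (ln(S/K) + (r+σ²/2)T) / (σ√T) = (ln(228.34/278.37) + (0.0772+0.2289²/2)·2.7506) / 0.379629 = (-0.198115 + 0.284405) / 0.379629 = 0.227301
d₂ = d₁ − σ√T = 0.227301 − 0.379629 = -0.152328
e^{−rT} = e^{−0.0772·2.7506} = 0.808685
N(d₁) = 0.589905,  N(d₂) = 0.439464
Call price V = S·N(d₁) − K·e^{−rT}·N(d₂) = 134.698932 − 98.929299 = 35.769634
φ(d₁) = (1/√(2π))·e^{−d₁²/2} = 0.388768
ν = S·φ(d₁)·√T = 147.226748

price = 35.769634
ν = 147.226748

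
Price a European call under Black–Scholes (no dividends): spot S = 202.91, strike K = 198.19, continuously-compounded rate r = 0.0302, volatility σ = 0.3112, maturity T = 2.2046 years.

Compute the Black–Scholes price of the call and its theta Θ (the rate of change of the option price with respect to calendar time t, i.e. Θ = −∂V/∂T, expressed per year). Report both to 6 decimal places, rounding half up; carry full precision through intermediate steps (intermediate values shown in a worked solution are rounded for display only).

σ√T = 0.3112·√2.2046 = 0.462067
d₁ = (ln(S/K) + (r+σ²/2)T) / (σ√T) = (ln(202.91/198.19) + (0.0302+0.3112²/2)·2.2046) / 0.462067 = (0.023536 + 0.173332) / 0.462067 = 0.426060
d₂ = d₁ − σ√T = 0.426060 − 0.462067 = -0.036007
e^{−rT} = e^{−0.0302·2.2046} = 0.935589
N(d₁) = 0.664968,  N(d₂) = 0.485639
Call price V = S·N(d₁) − K·e^{−rT}·N(d₂) = 134.928637 − 90.049236 = 44.879401
φ(d₁) = (1/√(2π))·e^{−d₁²/2} = 0.364328
Θ = −S·φ(d₁)·σ/(2√T) − r·K·e^{−rT}·N(d₂) = −7.747117 − 2.719487 = -10.466604

price = 44.879401
Θ = -10.466604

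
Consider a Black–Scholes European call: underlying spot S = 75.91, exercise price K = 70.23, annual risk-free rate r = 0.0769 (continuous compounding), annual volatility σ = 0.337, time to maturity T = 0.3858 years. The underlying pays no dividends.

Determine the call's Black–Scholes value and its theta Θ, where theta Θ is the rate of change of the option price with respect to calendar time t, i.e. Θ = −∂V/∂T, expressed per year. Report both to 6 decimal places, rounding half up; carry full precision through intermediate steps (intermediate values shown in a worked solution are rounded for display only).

price = 10.642033
Θ = -10.240362

σ√T = 0.337·√0.3858 = 0.209320
d₁ = (ln(S/K) + (r+σ²/2)T) / (σ√T) = (ln(75.91/70.23) + (0.0769+0.337²/2)·0.3858) / 0.209320 = (0.077773 + 0.051575) / 0.209320 = 0.617945
d₂ = d₁ − σ√T = 0.617945 − 0.209320 = 0.408625
e^{−rT} = e^{−0.0769·0.3858} = 0.970768
N(d₁) = 0.731694,  N(d₂) = 0.658593
Call price V = S·N(d₁) − K·e^{−rT}·N(d₂) = 55.542908 − 44.900875 = 10.642033
φ(d₁) = (1/√(2π))·e^{−d₁²/2} = 0.329603
Θ = −S·φ(d₁)·σ/(2√T) − r·K·e^{−rT}·N(d₂) = −6.787485 − 3.452877 = -10.240362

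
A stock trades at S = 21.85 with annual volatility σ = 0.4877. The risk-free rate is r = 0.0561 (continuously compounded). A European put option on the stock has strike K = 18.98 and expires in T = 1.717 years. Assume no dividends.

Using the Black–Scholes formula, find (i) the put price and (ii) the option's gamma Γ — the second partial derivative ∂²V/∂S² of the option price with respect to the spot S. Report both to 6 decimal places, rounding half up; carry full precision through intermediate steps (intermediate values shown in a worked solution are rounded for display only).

price = 2.912983
Γ = 0.022509

σ√T = 0.4877·√1.717 = 0.639055
d₁ = (ln(S/K) + (r+σ²/2)T) / (σ√T) = (ln(21.85/18.98) + (0.0561+0.4877²/2)·1.717) / 0.639055 = (0.140815 + 0.300519) / 0.639055 = 0.690605
d₂ = d₁ − σ√T = 0.690605 − 0.639055 = 0.051550
e^{−rT} = e^{−0.0561·1.717} = 0.908170
N(−d₁) = 0.244907,  N(−d₂) = 0.479443
Put price V = K·e^{−rT}·N(−d₂) − S·N(−d₁) = 8.264199 − 5.351217 = 2.912983
φ(d₁) = (1/√(2π))·e^{−d₁²/2} = 0.314300
Γ = φ(d₁) / (S·σ·√T) = 0.022509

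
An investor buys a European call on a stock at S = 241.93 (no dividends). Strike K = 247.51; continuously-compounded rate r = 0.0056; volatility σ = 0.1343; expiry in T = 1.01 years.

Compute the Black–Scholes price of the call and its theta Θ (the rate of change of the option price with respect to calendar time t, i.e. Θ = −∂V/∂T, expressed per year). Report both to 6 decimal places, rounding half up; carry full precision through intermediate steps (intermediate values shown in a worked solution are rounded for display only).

price = 11.143066
Θ = -7.020299

σ√T = 0.1343·√1.01 = 0.134970
d₁ = (ln(S/K) + (r+σ²/2)T) / (σ√T) = (ln(241.93/247.51) + (0.0056+0.1343²/2)·1.01) / 0.134970 = (-0.022803 + 0.014764) / 0.134970 = -0.059555
d₂ = d₁ − σ√T = -0.059555 − 0.134970 = -0.194525
e^{−rT} = e^{−0.0056·1.01} = 0.994360
N(d₁) = 0.476255,  N(d₂) = 0.422882
Call price V = S·N(d₁) − K·e^{−rT}·N(d₂) = 115.220378 − 104.077312 = 11.143066
φ(d₁) = (1/√(2π))·e^{−d₁²/2} = 0.398235
Θ = −S·φ(d₁)·σ/(2√T) − r·K·e^{−rT}·N(d₂) = −6.437466 − 0.582833 = -7.020299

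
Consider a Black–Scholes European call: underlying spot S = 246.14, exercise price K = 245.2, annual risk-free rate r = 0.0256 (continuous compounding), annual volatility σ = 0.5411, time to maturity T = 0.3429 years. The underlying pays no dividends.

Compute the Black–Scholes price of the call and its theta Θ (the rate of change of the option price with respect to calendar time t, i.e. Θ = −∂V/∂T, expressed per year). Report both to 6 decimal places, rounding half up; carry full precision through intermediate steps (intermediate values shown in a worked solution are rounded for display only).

price = 32.355780
Θ = -47.303480

σ√T = 0.5411·√0.3429 = 0.316856
d₁ = (ln(S/K) + (r+σ²/2)T) / (σ√T) = (ln(246.14/245.2) + (0.0256+0.5411²/2)·0.3429) / 0.316856 = (0.003826 + 0.058977) / 0.316856 = 0.198208
d₂ = d₁ − σ√T = 0.198208 − 0.316856 = -0.118648
e^{−rT} = e^{−0.0256·0.3429} = 0.991260
N(d₁) = 0.578559,  N(d₂) = 0.452777
Call price V = S·N(d₁) − K·e^{−rT}·N(d₂) = 142.406450 − 110.050670 = 32.355780
φ(d₁) = (1/√(2π))·e^{−d₁²/2} = 0.391182
Θ = −S·φ(d₁)·σ/(2√T) − r·K·e^{−rT}·N(d₂) = −44.486183 − 2.817297 = -47.303480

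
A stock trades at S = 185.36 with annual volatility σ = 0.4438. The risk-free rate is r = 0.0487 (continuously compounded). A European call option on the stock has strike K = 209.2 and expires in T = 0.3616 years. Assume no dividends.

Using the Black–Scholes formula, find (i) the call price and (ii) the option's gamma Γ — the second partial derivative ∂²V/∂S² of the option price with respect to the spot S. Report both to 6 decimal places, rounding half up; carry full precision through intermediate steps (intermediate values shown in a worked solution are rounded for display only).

price = 12.180299
Γ = 0.007809

σ√T = 0.4438·√0.3616 = 0.266871
d₁ = (ln(S/K) + (r+σ²/2)T) / (σ√T) = (ln(185.36/209.2) + (0.0487+0.4438²/2)·0.3616) / 0.266871 = (-0.120991 + 0.053220) / 0.266871 = -0.253946
d₂ = d₁ − σ√T = -0.253946 − 0.266871 = -0.520817
e^{−rT} = e^{−0.0487·0.3616} = 0.982544
N(d₁) = 0.399769,  N(d₂) = 0.301247
Call price V = S·N(d₁) − K·e^{−rT}·N(d₂) = 74.101114 − 61.920815 = 12.180299
φ(d₁) = (1/√(2π))·e^{−d₁²/2} = 0.386284
Γ = φ(d₁) / (S·σ·√T) = 0.007809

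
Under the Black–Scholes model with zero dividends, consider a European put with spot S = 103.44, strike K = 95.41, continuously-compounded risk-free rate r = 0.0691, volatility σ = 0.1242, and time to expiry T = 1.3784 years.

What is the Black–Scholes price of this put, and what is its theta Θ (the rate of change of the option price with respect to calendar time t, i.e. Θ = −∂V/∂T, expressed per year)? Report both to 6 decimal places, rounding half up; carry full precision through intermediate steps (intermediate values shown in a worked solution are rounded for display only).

σ√T = 0.1242·√1.3784 = 0.145817
d₁ = (ln(S/K) + (r+σ²/2)T) / (σ√T) = (ln(103.44/95.41) + (0.0691+0.1242²/2)·1.3784) / 0.145817 = (0.080808 + 0.105879) / 0.145817 = 1.280281
d₂ = d₁ − σ√T = 1.280281 − 0.145817 = 1.134463
e^{−rT} = e^{−0.0691·1.3784} = 0.909148
N(−d₁) = 0.100223,  N(−d₂) = 0.128300
Put price V = K·e^{−rT}·N(−d₂) − S·N(−d₁) = 11.128987 − 10.367092 = 0.761895
φ(d₁) = (1/√(2π))·e^{−d₁²/2} = 0.175784
Θ = −S·φ(d₁)·σ/(2√T) + r·K·e^{−rT}·N(−d₂) = −0.961773 + 0.769013 = -0.192760

price = 0.761895
Θ = -0.192760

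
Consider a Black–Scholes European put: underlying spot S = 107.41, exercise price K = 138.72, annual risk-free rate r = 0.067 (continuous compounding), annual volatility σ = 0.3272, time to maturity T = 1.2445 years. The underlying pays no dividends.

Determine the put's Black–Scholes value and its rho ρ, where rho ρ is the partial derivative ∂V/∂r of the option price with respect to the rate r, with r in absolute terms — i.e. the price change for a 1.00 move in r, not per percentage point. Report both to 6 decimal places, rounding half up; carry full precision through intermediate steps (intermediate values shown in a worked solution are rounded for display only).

price = 28.962237
ρ = -118.123286

σ√T = 0.3272·√1.2445 = 0.365015
d₁ = (ln(S/K) + (r+σ²/2)T) / (σ√T) = (ln(107.41/138.72) + (0.067+0.3272²/2)·1.2445) / 0.365015 = (-0.255804 + 0.149999) / 0.365015 = -0.289864
d₂ = d₁ − σ√T = -0.289864 − 0.365015 = -0.654879
e^{−rT} = e^{−0.067·1.2445} = 0.920000
N(−d₁) = 0.614040,  N(−d₂) = 0.743727
Put price V = K·e^{−rT}·N(−d₂) − S·N(−d₁) = 94.916260 − 65.954024 = 28.962237
ρ = −K·T·e^{−rT}·N(−d₂) = -118.123286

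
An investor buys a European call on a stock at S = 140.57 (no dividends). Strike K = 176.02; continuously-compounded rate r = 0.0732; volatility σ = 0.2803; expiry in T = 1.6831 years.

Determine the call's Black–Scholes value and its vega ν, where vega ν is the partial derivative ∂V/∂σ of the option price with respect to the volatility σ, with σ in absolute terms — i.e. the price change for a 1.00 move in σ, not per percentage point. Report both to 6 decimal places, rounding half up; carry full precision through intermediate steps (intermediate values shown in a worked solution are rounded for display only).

σ√T = 0.2803·√1.6831 = 0.363645
d₁ = (ln(S/K) + (r+σ²/2)T) / (σ√T) = (ln(140.57/176.02) + (0.0732+0.2803²/2)·1.6831) / 0.363645 = (-0.224892 + 0.189322) / 0.363645 = -0.097815
d₂ = d₁ − σ√T = -0.097815 − 0.363645 = -0.461461
e^{−rT} = e^{−0.0732·1.6831} = 0.884084
N(d₁) = 0.461039,  N(d₂) = 0.322234
Call price V = S·N(d₁) − K·e^{−rT}·N(d₂) = 64.808310 − 50.144931 = 14.663379
φ(d₁) = (1/√(2π))·e^{−d₁²/2} = 0.397038
ν = S·φ(d₁)·√T = 72.406913

price = 14.663379
ν = 72.406913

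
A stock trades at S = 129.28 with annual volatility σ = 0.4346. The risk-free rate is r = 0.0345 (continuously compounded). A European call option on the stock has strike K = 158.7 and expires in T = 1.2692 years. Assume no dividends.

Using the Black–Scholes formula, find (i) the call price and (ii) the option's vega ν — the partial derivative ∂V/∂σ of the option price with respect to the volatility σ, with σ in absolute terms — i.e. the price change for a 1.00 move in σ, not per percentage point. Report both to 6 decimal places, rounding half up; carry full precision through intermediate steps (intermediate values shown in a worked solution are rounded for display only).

price = 17.307479
ν = 57.896849

σ√T = 0.4346·√1.2692 = 0.489615
d₁ = (ln(S/K) + (r+σ²/2)T) / (σ√T) = (ln(129.28/158.7) + (0.0345+0.4346²/2)·1.2692) / 0.489615 = (-0.205035 + 0.163649) / 0.489615 = -0.084528
d₂ = d₁ − σ√T = -0.084528 − 0.489615 = -0.574143
e^{−rT} = e^{−0.0345·1.2692} = 0.957157
N(d₁) = 0.466318,  N(d₂) = 0.282935
Call price V = S·N(d₁) − K·e^{−rT}·N(d₂) = 60.285632 − 42.978152 = 17.307479
φ(d₁) = (1/√(2π))·e^{−d₁²/2} = 0.397520
ν = S·φ(d₁)·√T = 57.896849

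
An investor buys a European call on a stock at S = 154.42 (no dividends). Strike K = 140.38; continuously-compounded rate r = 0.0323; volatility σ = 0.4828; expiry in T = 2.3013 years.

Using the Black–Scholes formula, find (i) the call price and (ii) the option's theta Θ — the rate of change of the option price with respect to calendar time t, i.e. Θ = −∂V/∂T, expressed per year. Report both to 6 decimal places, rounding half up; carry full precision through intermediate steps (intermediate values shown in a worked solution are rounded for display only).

σ√T = 0.4828·√2.3013 = 0.732409
d₁ = (ln(S/K) + (r+σ²/2)T) / (σ√T) = (ln(154.42/140.38) + (0.0323+0.4828²/2)·2.3013) / 0.732409 = (0.095323 + 0.342544) / 0.732409 = 0.597844
d₂ = d₁ − σ√T = 0.597844 − 0.732409 = -0.134565
e^{−rT} = e^{−0.0323·2.3013} = 0.928363
N(d₁) = 0.725028,  N(d₂) = 0.446478
Call price V = S·N(d₁) − K·e^{−rT}·N(d₂) = 111.958844 − 58.186639 = 53.772205
φ(d₁) = (1/√(2π))·e^{−d₁²/2} = 0.333655
Θ = −S·φ(d₁)·σ/(2√T) − r·K·e^{−rT}·N(d₂) = −8.198831 − 1.879428 = -10.078259

price = 53.772205
Θ = -10.078259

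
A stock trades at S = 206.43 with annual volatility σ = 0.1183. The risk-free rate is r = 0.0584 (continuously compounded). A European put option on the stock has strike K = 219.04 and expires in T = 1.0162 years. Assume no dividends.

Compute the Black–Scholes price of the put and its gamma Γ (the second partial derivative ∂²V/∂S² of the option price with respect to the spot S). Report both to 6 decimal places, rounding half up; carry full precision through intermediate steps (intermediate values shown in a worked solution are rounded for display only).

σ√T = 0.1183·√1.0162 = 0.119254
d₁ = (ln(S/K) + (r+σ²/2)T) / (σ√T) = (ln(206.43/219.04) + (0.0584+0.1183²/2)·1.0162) / 0.119254 = (-0.059293 + 0.066457) / 0.119254 = 0.060072
d₂ = d₁ − σ√T = 0.060072 − 0.119254 = -0.059182
e^{−rT} = e^{−0.0584·1.0162} = 0.942381
N(−d₁) = 0.476049,  N(−d₂) = 0.523596
Put price V = K·e^{−rT}·N(−d₂) − S·N(−d₁) = 108.080273 − 98.270794 = 9.809478
φ(d₁) = (1/√(2π))·e^{−d₁²/2} = 0.398223
Γ = φ(d₁) / (S·σ·√T) = 0.016176

price = 9.809478
Γ = 0.016176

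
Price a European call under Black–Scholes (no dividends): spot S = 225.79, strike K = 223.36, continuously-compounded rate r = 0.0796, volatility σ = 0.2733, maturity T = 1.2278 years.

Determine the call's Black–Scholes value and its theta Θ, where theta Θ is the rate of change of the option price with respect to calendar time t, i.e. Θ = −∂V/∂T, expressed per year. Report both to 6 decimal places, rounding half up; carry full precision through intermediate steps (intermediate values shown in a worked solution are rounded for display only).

price = 39.014261
Θ = -19.138944

σ√T = 0.2733·√1.2278 = 0.302833
d₁ = (ln(S/K) + (r+σ²/2)T) / (σ√T) = (ln(225.79/223.36) + (0.0796+0.2733²/2)·1.2278) / 0.302833 = (0.010821 + 0.143587) / 0.302833 = 0.509876
d₂ = d₁ − σ√T = 0.509876 − 0.302833 = 0.207043
e^{−rT} = e^{−0.0796·1.2278} = 0.906891
N(d₁) = 0.694931,  N(d₂) = 0.582012
Call price V = S·N(d₁) − K·e^{−rT}·N(d₂) = 156.908438 − 117.894178 = 39.014261
φ(d₁) = (1/√(2π))·e^{−d₁²/2} = 0.350314
Θ = −S·φ(d₁)·σ/(2√T) − r·K·e^{−rT}·N(d₂) = −9.754568 − 9.384377 = -19.138944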